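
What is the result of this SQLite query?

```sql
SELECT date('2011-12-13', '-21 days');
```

2011-11-22

Going back 13 days from 2011-12-13 reaches 2011-11-30 (last day of November, 30 days).
Going back 8 days within November lands on 2011-11-22.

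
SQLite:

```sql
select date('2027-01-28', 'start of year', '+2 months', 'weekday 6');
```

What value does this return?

2027-03-06

`start of year` rewinds 2027-01-28 to 2027-01-01.
Adding +2 months to 2027-01-01 gives 2027-03-01.
`weekday 6` advances to the next Saturday; 2027-03-01 is a Monday, so it moves forward to 2027-03-06.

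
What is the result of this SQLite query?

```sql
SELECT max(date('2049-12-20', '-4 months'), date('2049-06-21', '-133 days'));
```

date('2049-12-20', '-4 months') → 2049-08-20.
date('2049-06-21', '-133 days') → 2049-02-08.
Later of the two is 2049-08-20.

2049-08-20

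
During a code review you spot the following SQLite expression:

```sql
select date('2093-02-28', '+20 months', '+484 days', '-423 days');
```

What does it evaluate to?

2094-12-28

Adding +20 months to 2093-02-28 gives 2094-10-28.
Applying '+484 days' to 2094-10-28: counting 484 days forward gives 2096-02-24.
Applying '-423 days' to 2096-02-24: counting 423 days back gives 2094-12-28.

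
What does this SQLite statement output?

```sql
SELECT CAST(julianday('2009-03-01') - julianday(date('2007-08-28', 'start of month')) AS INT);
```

`start of month` rewinds 2007-08-28 to 2007-08-01.
30 days remain in August 2007 after the 1st (31 − 1).
Full months from September 2007 through February 2009 contribute their day counts.
Then 1 day into March 2009.
Total: 30 + 30 + 31 + 30 + 31 + 31 + 29 + 31 + 30 + 31 + 30 + 31 + 31 + 30 + 31 + 30 + 31 + 31 + 28 + 1 = 578.

578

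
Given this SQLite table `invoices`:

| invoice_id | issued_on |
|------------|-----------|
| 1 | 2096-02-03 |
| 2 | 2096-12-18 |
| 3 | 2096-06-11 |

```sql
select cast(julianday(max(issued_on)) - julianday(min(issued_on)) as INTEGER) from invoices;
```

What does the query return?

319

MIN = 2096-02-03, MAX = 2096-12-18.
26 days remain in February 2096 after the 3rd (29 − 3).
Full months from March 2096 through November 2096 contribute their day counts.
Then 18 days into December 2096.
Total: 26 + 31 + 30 + 31 + 30 + 31 + 31 + 30 + 31 + 30 + 18 = 319.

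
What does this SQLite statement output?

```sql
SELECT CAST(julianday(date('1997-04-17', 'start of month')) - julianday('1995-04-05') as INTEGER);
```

727

`start of month` rewinds 1997-04-17 to 1997-04-01.
25 days remain in April 1995 after the 5th (30 − 5).
Full months from May 1995 through March 1997 contribute their day counts.
Then 1 day into April 1997.
Total: 25 + 31 + 30 + 31 + 31 + 30 + 31 + 30 + 31 + 31 + 29 + 31 + 30 + 31 + 30 + 31 + 31 + 30 + 31 + 30 + 31 + 31 + 28 + 31 + 1 = 727.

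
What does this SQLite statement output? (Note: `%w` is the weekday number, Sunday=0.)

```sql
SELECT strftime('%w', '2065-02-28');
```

6

2065-02-28 is a Saturday; with Sunday=0 that is 6.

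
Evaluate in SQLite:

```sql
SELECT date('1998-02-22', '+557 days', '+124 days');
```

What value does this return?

2000-01-04

Applying '+557 days' to 1998-02-22: counting 557 days forward gives 1999-09-02.
Applying '+124 days' to 1999-09-02: counting 124 days forward gives 2000-01-04.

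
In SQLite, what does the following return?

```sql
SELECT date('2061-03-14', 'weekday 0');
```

`weekday 0` advances to the next Sunday; 2061-03-14 is a Monday, so it moves forward to 2061-03-20.

2061-03-20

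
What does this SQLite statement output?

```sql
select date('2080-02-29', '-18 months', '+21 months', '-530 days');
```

2078-12-16

Adding -18 months to 2080-02-29 gives 2078-08-29.
Adding +21 months to 2078-08-29 gives 2080-05-29.
Applying '-530 days' to 2080-05-29: counting 530 days back gives 2078-12-16.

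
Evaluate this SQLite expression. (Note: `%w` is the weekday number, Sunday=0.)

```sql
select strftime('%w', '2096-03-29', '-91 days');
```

4

First apply '-91 days': 2096-03-29 → 2095-12-29.
2095-12-29 is a Thursday; with Sunday=0 that is 4.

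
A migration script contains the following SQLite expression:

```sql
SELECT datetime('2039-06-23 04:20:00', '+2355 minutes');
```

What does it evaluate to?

2355 minutes = 39h 15m; +2355 minutes from 2039-06-23 04:20:00 is 2039-06-24 19:35:00 (crosses midnight).

2039-06-24 19:35:00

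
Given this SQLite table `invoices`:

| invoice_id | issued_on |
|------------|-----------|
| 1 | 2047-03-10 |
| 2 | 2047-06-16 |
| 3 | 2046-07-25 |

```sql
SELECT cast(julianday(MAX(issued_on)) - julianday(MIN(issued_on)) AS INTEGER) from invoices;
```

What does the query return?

326

MIN = 2046-07-25, MAX = 2047-06-16.
6 days remain in July 2046 after the 25th (31 − 25).
Full months from August 2046 through May 2047 contribute their day counts.
Then 16 days into June 2047.
Total: 6 + 31 + 30 + 31 + 30 + 31 + 31 + 28 + 31 + 30 + 31 + 16 = 326.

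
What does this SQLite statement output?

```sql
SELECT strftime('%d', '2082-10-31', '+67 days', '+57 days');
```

04

First apply '+67 days', '+57 days': 2082-10-31 → 2083-03-04.
`%d` extracts the 2-digit day of month: 04.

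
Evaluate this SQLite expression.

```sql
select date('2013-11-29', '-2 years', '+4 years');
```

2015-11-29

Adding -2 years to 2013-11-29 gives 2011-11-29.
Adding +4 years to 2011-11-29 gives 2015-11-29.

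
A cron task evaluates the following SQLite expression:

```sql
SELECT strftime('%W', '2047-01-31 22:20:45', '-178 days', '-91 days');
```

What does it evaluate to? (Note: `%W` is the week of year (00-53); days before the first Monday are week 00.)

19

First apply '-178 days', '-91 days': 2047-01-31 22:20:45 → 2046-05-07 22:20:45.
2046-05-07 is a Monday. SQLite's %W counts Mondays since the year started; the result is 19.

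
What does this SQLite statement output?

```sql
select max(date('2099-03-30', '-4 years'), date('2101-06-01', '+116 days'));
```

2101-09-25

date('2099-03-30', '-4 years') → 2095-03-30.
date('2101-06-01', '+116 days') → 2101-09-25.
Later of the two is 2101-09-25.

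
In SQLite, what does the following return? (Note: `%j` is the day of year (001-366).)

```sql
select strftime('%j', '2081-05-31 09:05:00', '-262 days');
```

255

First apply '-262 days': 2081-05-31 09:05:00 → 2080-09-11 09:05:00.
Day-of-year for 2080-09-11: days since 2080-01-01 inclusive = 255, zero-padded to 255.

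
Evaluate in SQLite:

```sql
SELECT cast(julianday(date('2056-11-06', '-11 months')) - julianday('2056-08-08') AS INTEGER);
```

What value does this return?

Adding -11 months to 2056-11-06 gives 2055-12-06.
25 days remain in December 2055 after the 6th (31 − 6).
Full months from January 2056 through July 2056 contribute their day counts.
Then 8 days into August 2056.
Total: 25 + 31 + 29 + 31 + 30 + 31 + 30 + 31 + 8 = 246.
The subtraction is earlier − later, so the result is −246 → -246.

-246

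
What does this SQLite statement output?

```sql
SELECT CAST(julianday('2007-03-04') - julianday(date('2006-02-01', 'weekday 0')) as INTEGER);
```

392

`weekday 0` advances to the next Sunday; 2006-02-01 is a Wednesday, so it moves forward to 2006-02-05.
23 days remain in February 2006 after the 5th (28 − 5).
Full months from March 2006 through February 2007 contribute their day counts.
Then 4 days into March 2007.
Total: 23 + 31 + 30 + 31 + 30 + 31 + 31 + 30 + 31 + 30 + 31 + 31 + 28 + 4 = 392.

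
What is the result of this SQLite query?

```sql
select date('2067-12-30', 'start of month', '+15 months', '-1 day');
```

`start of month` rewinds 2067-12-30 to 2067-12-01.
Adding +15 months to 2067-12-01 gives 2069-03-01.
Going back 1 day from 2069-03-01 reaches 2069-02-28 (last day of February, 28 days).

2069-02-28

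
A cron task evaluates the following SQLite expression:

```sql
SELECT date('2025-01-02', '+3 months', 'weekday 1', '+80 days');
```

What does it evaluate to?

Adding +3 months to 2025-01-02 gives 2025-04-02.
`weekday 1` advances to the next Monday; 2025-04-02 is a Wednesday, so it moves forward to 2025-04-07.
Applying '+80 days' to 2025-04-07: counting 80 days forward gives 2025-06-26.

2025-06-26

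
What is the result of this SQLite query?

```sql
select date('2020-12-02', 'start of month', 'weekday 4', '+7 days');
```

2020-12-10

`start of month` rewinds 2020-12-02 to 2020-12-01.
`weekday 4` advances to the next Thursday; 2020-12-01 is a Tuesday, so it moves forward to 2020-12-03.
Advancing 7 more days within December lands on 2020-12-10.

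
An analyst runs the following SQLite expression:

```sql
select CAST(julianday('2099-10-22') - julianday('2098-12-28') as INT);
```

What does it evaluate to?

3 days remain in December 2098 after the 28th (31 − 28).
Full months from January 2099 through September 2099 contribute their day counts.
Then 22 days into October 2099.
Total: 3 + 31 + 28 + 31 + 30 + 31 + 30 + 31 + 31 + 30 + 22 = 298.

298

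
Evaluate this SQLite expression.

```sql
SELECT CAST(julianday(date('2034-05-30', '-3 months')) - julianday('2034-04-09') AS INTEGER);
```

-38

Adding -3 months to 2034-05-30 targets 2034-02-30. February 2034 has only 28 days, so SQLite normalizes the 2-day overflow forward to 2034-03-02.
29 days remain in March 2034 after the 2nd (31 − 2).
Then 9 days into April 2034.
Total: 29 + 9 = 38.
The subtraction is earlier − later, so the result is −38 → -38.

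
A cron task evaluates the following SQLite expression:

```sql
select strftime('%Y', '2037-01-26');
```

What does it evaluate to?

2037

`%Y` extracts the 4-digit year: 2037.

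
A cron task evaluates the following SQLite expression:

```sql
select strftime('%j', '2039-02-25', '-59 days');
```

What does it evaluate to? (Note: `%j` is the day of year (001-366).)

First apply '-59 days': 2039-02-25 → 2038-12-28.
Day-of-year for 2038-12-28: days since 2038-01-01 inclusive = 362, zero-padded to 362.

362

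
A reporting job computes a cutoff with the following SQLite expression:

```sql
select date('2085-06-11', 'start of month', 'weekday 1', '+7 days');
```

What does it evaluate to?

2085-06-11

`start of month` rewinds 2085-06-11 to 2085-06-01.
`weekday 1` advances to the next Monday; 2085-06-01 is a Friday, so it moves forward to 2085-06-04.
Advancing 7 more days within June lands on 2085-06-11.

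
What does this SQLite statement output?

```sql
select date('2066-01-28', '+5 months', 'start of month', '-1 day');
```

2066-05-31

Adding +5 months to 2066-01-28 gives 2066-06-28.
`start of month` rewinds 2066-06-28 to 2066-06-01.
Going back 1 day from 2066-06-01 reaches 2066-05-31 (last day of May, 31 days).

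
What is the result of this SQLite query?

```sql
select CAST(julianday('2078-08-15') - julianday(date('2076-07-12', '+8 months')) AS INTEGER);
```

521

Adding +8 months to 2076-07-12 gives 2077-03-12.
19 days remain in March 2077 after the 12th (31 − 12).
Full months from April 2077 through July 2078 contribute their day counts.
Then 15 days into August 2078.
Total: 19 + 30 + 31 + 30 + 31 + 31 + 30 + 31 + 30 + 31 + 31 + 28 + 31 + 30 + 31 + 30 + 31 + 15 = 521.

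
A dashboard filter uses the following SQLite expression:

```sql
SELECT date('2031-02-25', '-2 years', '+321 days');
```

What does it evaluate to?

2030-01-12

Adding -2 years to 2031-02-25 gives 2029-02-25.
Applying '+321 days' to 2029-02-25: counting 321 days forward gives 2030-01-12.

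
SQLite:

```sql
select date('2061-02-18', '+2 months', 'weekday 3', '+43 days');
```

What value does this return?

2061-06-02

Adding +2 months to 2061-02-18 gives 2061-04-18.
`weekday 3` advances to the next Wednesday; 2061-04-18 is a Monday, so it moves forward to 2061-04-20.
Applying '+43 days' to 2061-04-20: counting 43 days forward gives 2061-06-02.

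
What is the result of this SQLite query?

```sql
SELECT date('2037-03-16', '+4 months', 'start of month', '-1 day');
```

Adding +4 months to 2037-03-16 gives 2037-07-16.
`start of month` rewinds 2037-07-16 to 2037-07-01.
Going back 1 day from 2037-07-01 reaches 2037-06-30 (last day of June, 30 days).

2037-06-30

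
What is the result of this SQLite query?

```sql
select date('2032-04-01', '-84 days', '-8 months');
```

Applying '-84 days' to 2032-04-01: counting 84 days back gives 2032-01-08.
Adding -8 months to 2032-01-08 gives 2031-05-08.

2031-05-08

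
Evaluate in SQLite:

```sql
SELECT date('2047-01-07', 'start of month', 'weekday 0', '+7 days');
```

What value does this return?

`start of month` rewinds 2047-01-07 to 2047-01-01.
`weekday 0` advances to the next Sunday; 2047-01-01 is a Tuesday, so it moves forward to 2047-01-06.
Advancing 7 more days within January lands on 2047-01-13.

2047-01-13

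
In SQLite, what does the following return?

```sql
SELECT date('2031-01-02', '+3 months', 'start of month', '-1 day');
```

2031-03-31

Adding +3 months to 2031-01-02 gives 2031-04-02.
`start of month` rewinds 2031-04-02 to 2031-04-01.
Going back 1 day from 2031-04-01 reaches 2031-03-31 (last day of March, 31 days).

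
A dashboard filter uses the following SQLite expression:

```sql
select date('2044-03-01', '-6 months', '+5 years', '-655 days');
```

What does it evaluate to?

Adding -6 months to 2044-03-01 gives 2043-09-01.
Adding +5 years to 2043-09-01 gives 2048-09-01.
Applying '-655 days' to 2048-09-01: counting 655 days back gives 2046-11-16.

2046-11-16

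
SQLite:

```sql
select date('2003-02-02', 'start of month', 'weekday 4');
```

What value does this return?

2003-02-06

`start of month` rewinds 2003-02-02 to 2003-02-01.
`weekday 4` advances to the next Thursday; 2003-02-01 is a Saturday, so it moves forward to 2003-02-06.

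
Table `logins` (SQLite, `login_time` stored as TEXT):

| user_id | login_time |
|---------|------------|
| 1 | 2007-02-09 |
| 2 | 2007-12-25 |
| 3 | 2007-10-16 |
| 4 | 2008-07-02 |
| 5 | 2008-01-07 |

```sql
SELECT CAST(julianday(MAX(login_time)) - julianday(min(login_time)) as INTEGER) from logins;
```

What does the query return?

509

MIN = 2007-02-09, MAX = 2008-07-02.
19 days remain in February 2007 after the 9th (28 − 9).
Full months from March 2007 through June 2008 contribute their day counts.
Then 2 days into July 2008.
Total: 19 + 31 + 30 + 31 + 30 + 31 + 31 + 30 + 31 + 30 + 31 + 31 + 29 + 31 + 30 + 31 + 30 + 2 = 509.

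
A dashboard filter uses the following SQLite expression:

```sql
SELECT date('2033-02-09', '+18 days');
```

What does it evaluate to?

Advancing 18 more days within February lands on 2033-02-27.

2033-02-27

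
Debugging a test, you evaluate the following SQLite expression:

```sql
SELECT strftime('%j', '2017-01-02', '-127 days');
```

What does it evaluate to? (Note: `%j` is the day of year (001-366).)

First apply '-127 days': 2017-01-02 → 2016-08-28.
Day-of-year for 2016-08-28: days since 2016-01-01 inclusive = 241, zero-padded to 241.

241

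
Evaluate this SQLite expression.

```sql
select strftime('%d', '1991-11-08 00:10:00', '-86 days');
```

First apply '-86 days': 1991-11-08 00:10:00 → 1991-08-14 00:10:00.
`%d` extracts the 2-digit day of month: 14.

14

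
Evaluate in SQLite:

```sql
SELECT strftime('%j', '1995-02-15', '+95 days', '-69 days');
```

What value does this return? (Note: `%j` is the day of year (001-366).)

First apply '+95 days', '-69 days': 1995-02-15 → 1995-03-13.
Day-of-year for 1995-03-13: days since 1995-01-01 inclusive = 72, zero-padded to 072.

072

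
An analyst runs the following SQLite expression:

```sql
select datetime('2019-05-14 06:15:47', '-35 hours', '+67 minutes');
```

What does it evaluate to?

-35 hours from 2019-05-14 06:15:47 is 2019-05-12 19:15:47 (crosses midnight).
67 minutes = 1h 7m; +67 minutes from 2019-05-12 19:15:47 is 2019-05-12 20:22:47.

2019-05-12 20:22:47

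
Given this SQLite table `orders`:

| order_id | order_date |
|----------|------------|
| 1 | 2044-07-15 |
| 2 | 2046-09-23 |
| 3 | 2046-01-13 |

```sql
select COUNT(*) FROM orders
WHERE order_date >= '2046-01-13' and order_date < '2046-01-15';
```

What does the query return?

Rows in [2046-01-13, 2046-01-15): 2046-01-13 → 1 row.

1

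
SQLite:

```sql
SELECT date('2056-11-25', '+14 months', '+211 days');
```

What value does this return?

Adding +14 months to 2056-11-25 gives 2058-01-25.
Applying '+211 days' to 2058-01-25: counting 211 days forward gives 2058-08-24.

2058-08-24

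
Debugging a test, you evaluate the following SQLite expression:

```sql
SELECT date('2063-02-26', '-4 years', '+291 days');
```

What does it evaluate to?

Adding -4 years to 2063-02-26 gives 2059-02-26.
Applying '+291 days' to 2059-02-26: counting 291 days forward gives 2059-12-14.

2059-12-14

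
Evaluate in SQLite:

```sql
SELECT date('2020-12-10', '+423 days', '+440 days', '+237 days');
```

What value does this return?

Applying '+423 days' to 2020-12-10: counting 423 days forward gives 2022-02-06.
Applying '+440 days' to 2022-02-06: counting 440 days forward gives 2023-04-22.
Applying '+237 days' to 2023-04-22: counting 237 days forward gives 2023-12-15.

2023-12-15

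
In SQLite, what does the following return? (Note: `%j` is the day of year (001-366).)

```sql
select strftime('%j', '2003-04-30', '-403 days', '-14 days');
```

First apply '-403 days', '-14 days': 2003-04-30 → 2002-03-09.
Day-of-year for 2002-03-09: days since 2002-01-01 inclusive = 68, zero-padded to 068.

068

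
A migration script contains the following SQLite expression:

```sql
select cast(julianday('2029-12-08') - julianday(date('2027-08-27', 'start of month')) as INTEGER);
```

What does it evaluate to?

`start of month` rewinds 2027-08-27 to 2027-08-01.
30 days remain in August 2027 after the 1st (31 − 1).
Full months from September 2027 through November 2029 contribute their day counts.
Then 8 days into December 2029.
Total: 30 + 30 + 31 + 30 + 31 + 31 + 29 + 31 + 30 + 31 + 30 + 31 + 31 + 30 + 31 + 30 + 31 + 31 + 28 + 31 + 30 + 31 + 30 + 31 + 31 + 30 + 31 + 30 + 8 = 860.

860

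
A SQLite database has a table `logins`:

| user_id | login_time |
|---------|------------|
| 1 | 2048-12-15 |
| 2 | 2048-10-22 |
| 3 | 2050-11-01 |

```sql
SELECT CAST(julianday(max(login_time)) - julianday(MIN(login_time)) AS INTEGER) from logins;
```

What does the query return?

740

MIN = 2048-10-22, MAX = 2050-11-01.
9 days remain in October 2048 after the 22nd (31 − 22).
Full months from November 2048 through October 2050 contribute their day counts.
Then 1 day into November 2050.
Total: 9 + 30 + 31 + 31 + 28 + 31 + 30 + 31 + 30 + 31 + 31 + 30 + 31 + 30 + 31 + 31 + 28 + 31 + 30 + 31 + 30 + 31 + 31 + 30 + 31 + 1 = 740.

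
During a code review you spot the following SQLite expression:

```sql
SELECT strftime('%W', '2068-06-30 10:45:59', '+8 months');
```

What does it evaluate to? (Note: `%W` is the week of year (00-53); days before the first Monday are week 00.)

08

First apply '+8 months': 2068-06-30 10:45:59 → 2069-03-02 10:45:59.
2069-03-02 is a Saturday. SQLite's %W counts Mondays since the year started; the result is 08.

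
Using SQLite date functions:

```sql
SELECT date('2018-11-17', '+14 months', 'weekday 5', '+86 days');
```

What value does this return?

2020-04-12

Adding +14 months to 2018-11-17 gives 2020-01-17.
`weekday 5` advances to the next Friday; 2020-01-17 is already a Friday, so it stays at 2020-01-17.
Applying '+86 days' to 2020-01-17: counting 86 days forward gives 2020-04-12.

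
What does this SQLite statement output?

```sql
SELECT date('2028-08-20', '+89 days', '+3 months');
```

2029-02-17

Applying '+89 days' to 2028-08-20: counting 89 days forward gives 2028-11-17.
Adding +3 months to 2028-11-17 gives 2029-02-17.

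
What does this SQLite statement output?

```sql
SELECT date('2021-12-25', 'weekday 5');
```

2021-12-31

`weekday 5` advances to the next Friday; 2021-12-25 is a Saturday, so it moves forward to 2021-12-31.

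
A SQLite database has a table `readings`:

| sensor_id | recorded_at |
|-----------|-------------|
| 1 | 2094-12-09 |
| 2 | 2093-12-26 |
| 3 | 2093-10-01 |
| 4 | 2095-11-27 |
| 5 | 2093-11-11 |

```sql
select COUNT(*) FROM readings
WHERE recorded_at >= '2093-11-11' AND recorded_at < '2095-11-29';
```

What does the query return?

4

Rows in [2093-11-11, 2095-11-29): 2094-12-09, 2093-12-26, 2095-11-27, 2093-11-11 → 4 rows.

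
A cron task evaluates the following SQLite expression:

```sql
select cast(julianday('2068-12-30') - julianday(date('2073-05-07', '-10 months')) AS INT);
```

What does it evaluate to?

Adding -10 months to 2073-05-07 gives 2072-07-07.
1 day remains in December 2068 after the 30th (31 − 30).
Full months from January 2069 through June 2072 contribute their day counts.
Then 7 days into July 2072.
Total: 1 + 31 + 28 + 31 + 30 + 31 + 30 + 31 + 31 + 30 + 31 + 30 + 31 + 31 + 28 + 31 + 30 + 31 + 30 + 31 + 31 + 30 + 31 + 30 + 31 + 31 + 28 + 31 + 30 + 31 + 30 + 31 + 31 + 30 + 31 + 30 + 31 + 31 + 29 + 31 + 30 + 31 + 30 + 7 = 1285.
The subtraction is earlier − later, so the result is −1285 → -1285.

-1285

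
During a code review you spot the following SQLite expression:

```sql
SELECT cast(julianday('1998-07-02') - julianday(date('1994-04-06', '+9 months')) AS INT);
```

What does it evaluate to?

Adding +9 months to 1994-04-06 gives 1995-01-06.
25 days remain in January 1995 after the 6th (31 − 6).
Full months from February 1995 through June 1998 contribute their day counts.
Then 2 days into July 1998.
Total: 25 + 28 + 31 + 30 + 31 + 30 + 31 + 31 + 30 + 31 + 30 + 31 + 31 + 29 + 31 + 30 + 31 + 30 + 31 + 31 + 30 + 31 + 30 + 31 + 31 + 28 + 31 + 30 + 31 + 30 + 31 + 31 + 30 + 31 + 30 + 31 + 31 + 28 + 31 + 30 + 31 + 30 + 2 = 1273.

1273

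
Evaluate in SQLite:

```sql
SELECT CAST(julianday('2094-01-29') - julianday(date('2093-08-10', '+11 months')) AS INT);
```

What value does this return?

Adding +11 months to 2093-08-10 gives 2094-07-10.
2 days remain in January 2094 after the 29th (31 − 29).
February 2094: 28 days.
March 2094: 31 days.
April 2094: 30 days.
May 2094: 31 days.
June 2094: 30 days.
Then 10 days into July 2094.
Total: 2 + 28 + 31 + 30 + 31 + 30 + 10 = 162.
The subtraction is earlier − later, so the result is −162 → -162.

-162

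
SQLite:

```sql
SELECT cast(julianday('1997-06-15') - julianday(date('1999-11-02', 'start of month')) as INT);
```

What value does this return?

`start of month` rewinds 1999-11-02 to 1999-11-01.
15 days remain in June 1997 after the 15th (30 − 15).
Full months from July 1997 through October 1999 contribute their day counts.
Then 1 day into November 1999.
Total: 15 + 31 + 31 + 30 + 31 + 30 + 31 + 31 + 28 + 31 + 30 + 31 + 30 + 31 + 31 + 30 + 31 + 30 + 31 + 31 + 28 + 31 + 30 + 31 + 30 + 31 + 31 + 30 + 31 + 1 = 869.
The subtraction is earlier − later, so the result is −869 → -869.

-869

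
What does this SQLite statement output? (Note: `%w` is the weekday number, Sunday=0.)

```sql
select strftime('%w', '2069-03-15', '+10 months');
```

3

First apply '+10 months': 2069-03-15 → 2070-01-15.
2070-01-15 is a Wednesday; with Sunday=0 that is 3.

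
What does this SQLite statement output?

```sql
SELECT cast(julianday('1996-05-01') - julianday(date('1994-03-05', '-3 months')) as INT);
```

878

Adding -3 months to 1994-03-05 gives 1993-12-05.
26 days remain in December 1993 after the 5th (31 − 5).
Full months from January 1994 through April 1996 contribute their day counts.
Then 1 day into May 1996.
Total: 26 + 31 + 28 + 31 + 30 + 31 + 30 + 31 + 31 + 30 + 31 + 30 + 31 + 31 + 28 + 31 + 30 + 31 + 30 + 31 + 31 + 30 + 31 + 30 + 31 + 31 + 29 + 31 + 30 + 1 = 878.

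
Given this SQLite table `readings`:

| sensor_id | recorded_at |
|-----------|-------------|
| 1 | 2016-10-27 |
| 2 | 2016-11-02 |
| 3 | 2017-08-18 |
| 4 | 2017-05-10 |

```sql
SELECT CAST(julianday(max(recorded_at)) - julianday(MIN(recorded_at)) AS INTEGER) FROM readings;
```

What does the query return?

295

MIN = 2016-10-27, MAX = 2017-08-18.
4 days remain in October 2016 after the 27th (31 − 27).
Full months from November 2016 through July 2017 contribute their day counts.
Then 18 days into August 2017.
Total: 4 + 30 + 31 + 31 + 28 + 31 + 30 + 31 + 30 + 31 + 18 = 295.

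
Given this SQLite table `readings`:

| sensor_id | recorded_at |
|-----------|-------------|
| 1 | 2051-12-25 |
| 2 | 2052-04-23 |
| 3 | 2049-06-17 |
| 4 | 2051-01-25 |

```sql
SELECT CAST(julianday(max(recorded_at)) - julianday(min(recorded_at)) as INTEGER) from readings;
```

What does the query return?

MIN = 2049-06-17, MAX = 2052-04-23.
13 days remain in June 2049 after the 17th (30 − 17).
Full months from July 2049 through March 2052 contribute their day counts.
Then 23 days into April 2052.
Total: 13 + 31 + 31 + 30 + 31 + 30 + 31 + 31 + 28 + 31 + 30 + 31 + 30 + 31 + 31 + 30 + 31 + 30 + 31 + 31 + 28 + 31 + 30 + 31 + 30 + 31 + 31 + 30 + 31 + 30 + 31 + 31 + 29 + 31 + 23 = 1041.

1041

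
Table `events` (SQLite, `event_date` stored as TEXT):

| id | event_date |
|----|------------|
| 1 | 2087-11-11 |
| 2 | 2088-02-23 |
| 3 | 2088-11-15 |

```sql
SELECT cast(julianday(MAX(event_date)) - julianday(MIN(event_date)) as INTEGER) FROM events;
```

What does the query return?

370

MIN = 2087-11-11, MAX = 2088-11-15.
19 days remain in November 2087 after the 11th (30 − 11).
Full months from December 2087 through October 2088 contribute their day counts.
Then 15 days into November 2088.
Total: 19 + 31 + 31 + 29 + 31 + 30 + 31 + 30 + 31 + 31 + 30 + 31 + 15 = 370.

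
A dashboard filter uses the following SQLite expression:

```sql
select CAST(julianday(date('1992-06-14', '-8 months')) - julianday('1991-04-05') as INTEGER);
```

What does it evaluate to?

192

Adding -8 months to 1992-06-14 gives 1991-10-14.
25 days remain in April 1991 after the 5th (30 − 5).
May 1991: 31 days.
June 1991: 30 days.
July 1991: 31 days.
August 1991: 31 days.
September 1991: 30 days.
Then 14 days into October 1991.
Total: 25 + 31 + 30 + 31 + 31 + 30 + 14 = 192.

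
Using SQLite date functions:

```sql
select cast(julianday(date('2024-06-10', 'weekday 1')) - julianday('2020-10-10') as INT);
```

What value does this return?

1339

`weekday 1` advances to the next Monday; 2024-06-10 is already a Monday, so it stays at 2024-06-10.
21 days remain in October 2020 after the 10th (31 − 10).
Full months from November 2020 through May 2024 contribute their day counts.
Then 10 days into June 2024.
Total: 21 + 30 + 31 + 31 + 28 + 31 + 30 + 31 + 30 + 31 + 31 + 30 + 31 + 30 + 31 + 31 + 28 + 31 + 30 + 31 + 30 + 31 + 31 + 30 + 31 + 30 + 31 + 31 + 28 + 31 + 30 + 31 + 30 + 31 + 31 + 30 + 31 + 30 + 31 + 31 + 29 + 31 + 30 + 31 + 10 = 1339.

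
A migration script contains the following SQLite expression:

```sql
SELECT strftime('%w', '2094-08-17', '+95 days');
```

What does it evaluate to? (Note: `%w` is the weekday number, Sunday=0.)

First apply '+95 days': 2094-08-17 → 2094-11-20.
2094-11-20 is a Saturday; with Sunday=0 that is 6.

6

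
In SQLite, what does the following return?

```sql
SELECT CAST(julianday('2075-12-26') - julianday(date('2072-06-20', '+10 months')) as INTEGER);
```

Adding +10 months to 2072-06-20 gives 2073-04-20.
10 days remain in April 2073 after the 20th (30 − 20).
Full months from May 2073 through November 2075 contribute their day counts.
Then 26 days into December 2075.
Total: 10 + 31 + 30 + 31 + 31 + 30 + 31 + 30 + 31 + 31 + 28 + 31 + 30 + 31 + 30 + 31 + 31 + 30 + 31 + 30 + 31 + 31 + 28 + 31 + 30 + 31 + 30 + 31 + 31 + 30 + 31 + 30 + 26 = 980.

980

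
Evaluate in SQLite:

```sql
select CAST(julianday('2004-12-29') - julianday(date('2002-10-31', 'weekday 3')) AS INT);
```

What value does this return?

784

`weekday 3` advances to the next Wednesday; 2002-10-31 is a Thursday, so it moves forward to 2002-11-06.
24 days remain in November 2002 after the 6th (30 − 6).
Full months from December 2002 through November 2004 contribute their day counts.
Then 29 days into December 2004.
Total: 24 + 31 + 31 + 28 + 31 + 30 + 31 + 30 + 31 + 31 + 30 + 31 + 30 + 31 + 31 + 29 + 31 + 30 + 31 + 30 + 31 + 31 + 30 + 31 + 30 + 29 = 784.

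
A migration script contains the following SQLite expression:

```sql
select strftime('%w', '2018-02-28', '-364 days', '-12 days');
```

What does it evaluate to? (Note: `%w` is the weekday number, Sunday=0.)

5

First apply '-364 days', '-12 days': 2018-02-28 → 2017-02-17.
2017-02-17 is a Friday; with Sunday=0 that is 5.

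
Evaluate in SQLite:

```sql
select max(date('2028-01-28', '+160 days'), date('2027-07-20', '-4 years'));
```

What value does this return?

date('2028-01-28', '+160 days') → 2028-07-06.
date('2027-07-20', '-4 years') → 2023-07-20.
Later of the two is 2028-07-06.

2028-07-06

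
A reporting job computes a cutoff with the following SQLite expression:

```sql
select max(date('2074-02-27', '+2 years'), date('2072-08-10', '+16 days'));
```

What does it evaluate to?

2076-02-27

date('2074-02-27', '+2 years') → 2076-02-27.
date('2072-08-10', '+16 days') → 2072-08-26.
Later of the two is 2076-02-27.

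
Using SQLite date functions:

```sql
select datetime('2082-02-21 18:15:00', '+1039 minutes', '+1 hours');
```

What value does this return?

2082-02-22 12:34:00

1039 minutes = 17h 19m; +1039 minutes from 2082-02-21 18:15:00 is 2082-02-22 11:34:00 (crosses midnight).
+1 hours from 2082-02-22 11:34:00 is 2082-02-22 12:34:00.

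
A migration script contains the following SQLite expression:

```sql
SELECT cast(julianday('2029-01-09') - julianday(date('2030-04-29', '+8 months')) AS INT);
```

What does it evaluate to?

Adding +8 months to 2030-04-29 gives 2030-12-29.
22 days remain in January 2029 after the 9th (31 − 9).
Full months from February 2029 through November 2030 contribute their day counts.
Then 29 days into December 2030.
Total: 22 + 28 + 31 + 30 + 31 + 30 + 31 + 31 + 30 + 31 + 30 + 31 + 31 + 28 + 31 + 30 + 31 + 30 + 31 + 31 + 30 + 31 + 30 + 29 = 719.
The subtraction is earlier − later, so the result is −719 → -719.

-719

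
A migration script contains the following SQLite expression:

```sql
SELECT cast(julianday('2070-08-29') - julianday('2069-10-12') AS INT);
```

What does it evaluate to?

321

19 days remain in October 2069 after the 12th (31 − 12).
Full months from November 2069 through July 2070 contribute their day counts.
Then 29 days into August 2070.
Total: 19 + 30 + 31 + 31 + 28 + 31 + 30 + 31 + 30 + 31 + 29 = 321.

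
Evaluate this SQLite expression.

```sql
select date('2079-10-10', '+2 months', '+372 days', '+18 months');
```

2082-06-16

Adding +2 months to 2079-10-10 gives 2079-12-10.
Applying '+372 days' to 2079-12-10: counting 372 days forward gives 2080-12-16.
Adding +18 months to 2080-12-16 gives 2082-06-16.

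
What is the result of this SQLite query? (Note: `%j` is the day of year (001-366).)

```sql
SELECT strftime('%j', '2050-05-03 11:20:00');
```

123

Day-of-year for 2050-05-03: days since 2050-01-01 inclusive = 123, zero-padded to 123.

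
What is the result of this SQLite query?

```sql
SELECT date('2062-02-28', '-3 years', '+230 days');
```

2059-10-16

Adding -3 years to 2062-02-28 gives 2059-02-28.
Applying '+230 days' to 2059-02-28: counting 230 days forward gives 2059-10-16.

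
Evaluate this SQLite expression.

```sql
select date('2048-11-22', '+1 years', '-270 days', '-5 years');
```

Adding +1 year to 2048-11-22 gives 2049-11-22.
Applying '-270 days' to 2049-11-22: counting 270 days back gives 2049-02-25.
Adding -5 years to 2049-02-25 gives 2044-02-25.

2044-02-25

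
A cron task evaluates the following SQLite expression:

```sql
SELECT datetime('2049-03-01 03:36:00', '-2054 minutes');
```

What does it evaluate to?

2049-02-27 17:22:00

2054 minutes = 34h 14m; -2054 minutes from 2049-03-01 03:36:00 is 2049-02-27 17:22:00 (crosses midnight).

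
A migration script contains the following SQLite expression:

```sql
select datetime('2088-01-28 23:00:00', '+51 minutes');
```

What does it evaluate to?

2088-01-28 23:51:00

+51 minutes from 2088-01-28 23:00:00 is 2088-01-28 23:51:00.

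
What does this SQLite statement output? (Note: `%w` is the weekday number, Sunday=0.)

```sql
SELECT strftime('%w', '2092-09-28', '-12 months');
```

5

First apply '-12 months': 2092-09-28 → 2091-09-28.
2091-09-28 is a Friday; with Sunday=0 that is 5.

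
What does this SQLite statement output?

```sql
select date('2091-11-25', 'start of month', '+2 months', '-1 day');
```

2091-12-31

`start of month` rewinds 2091-11-25 to 2091-11-01.
Adding +2 months to 2091-11-01 gives 2092-01-01.
Going back 1 day from 2092-01-01 reaches 2091-12-31 (last day of December, 31 days).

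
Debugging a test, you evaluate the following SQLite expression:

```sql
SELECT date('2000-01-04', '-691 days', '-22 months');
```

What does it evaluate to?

1996-04-12

Applying '-691 days' to 2000-01-04: counting 691 days back gives 1998-02-12.
Adding -22 months to 1998-02-12 gives 1996-04-12.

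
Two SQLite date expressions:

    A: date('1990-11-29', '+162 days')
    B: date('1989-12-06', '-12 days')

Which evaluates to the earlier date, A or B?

A = 1991-05-10.
B = 1989-11-24.
B is earlier.

B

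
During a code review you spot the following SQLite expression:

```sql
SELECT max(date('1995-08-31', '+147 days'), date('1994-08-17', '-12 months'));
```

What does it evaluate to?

date('1995-08-31', '+147 days') → 1996-01-25.
date('1994-08-17', '-12 months') → 1993-08-17.
Later of the two is 1996-01-25.

1996-01-25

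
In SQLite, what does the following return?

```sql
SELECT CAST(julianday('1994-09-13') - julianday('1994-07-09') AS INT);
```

66

22 days remain in July 1994 after the 9th (31 − 9).
August 1994: 31 days.
Then 13 days into September 1994.
Total: 22 + 31 + 13 = 66.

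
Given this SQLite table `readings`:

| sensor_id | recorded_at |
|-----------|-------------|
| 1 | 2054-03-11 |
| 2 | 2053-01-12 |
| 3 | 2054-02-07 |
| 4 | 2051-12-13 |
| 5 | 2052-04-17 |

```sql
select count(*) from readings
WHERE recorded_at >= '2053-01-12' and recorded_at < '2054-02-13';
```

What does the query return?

Rows in [2053-01-12, 2054-02-13): 2053-01-12, 2054-02-07 → 2 rows.

2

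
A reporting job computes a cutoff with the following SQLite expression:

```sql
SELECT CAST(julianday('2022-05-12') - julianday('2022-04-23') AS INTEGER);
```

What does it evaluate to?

7 days remain in April 2022 after the 23rd (30 − 23).
Then 12 days into May 2022.
Total: 7 + 12 = 19.

19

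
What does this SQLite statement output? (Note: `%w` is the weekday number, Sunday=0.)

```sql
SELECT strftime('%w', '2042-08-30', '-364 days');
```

6

First apply '-364 days': 2042-08-30 → 2041-08-31.
2041-08-31 is a Saturday; with Sunday=0 that is 6.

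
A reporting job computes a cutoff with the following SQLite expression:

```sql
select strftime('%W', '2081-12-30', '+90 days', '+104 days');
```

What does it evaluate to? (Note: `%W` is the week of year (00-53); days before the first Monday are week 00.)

First apply '+90 days', '+104 days': 2081-12-30 → 2082-07-12.
2082-07-12 is a Sunday. SQLite's %W counts Mondays since the year started; the result is 27.

27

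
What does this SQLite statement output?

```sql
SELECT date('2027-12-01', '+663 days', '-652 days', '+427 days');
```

2029-02-11

Applying '+663 days' to 2027-12-01: counting 663 days forward gives 2029-09-24.
Applying '-652 days' to 2029-09-24: counting 652 days back gives 2027-12-12.
Applying '+427 days' to 2027-12-12: counting 427 days forward gives 2029-02-11.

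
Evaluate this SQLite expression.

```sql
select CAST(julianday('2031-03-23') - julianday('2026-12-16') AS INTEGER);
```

15 days remain in December 2026 after the 16th (31 − 16).
Full months from January 2027 through February 2031 contribute their day counts.
Then 23 days into March 2031.
Total: 15 + 31 + 28 + 31 + 30 + 31 + 30 + 31 + 31 + 30 + 31 + 30 + 31 + 31 + 29 + 31 + 30 + 31 + 30 + 31 + 31 + 30 + 31 + 30 + 31 + 31 + 28 + 31 + 30 + 31 + 30 + 31 + 31 + 30 + 31 + 30 + 31 + 31 + 28 + 31 + 30 + 31 + 30 + 31 + 31 + 30 + 31 + 30 + 31 + 31 + 28 + 23 = 1558.

1558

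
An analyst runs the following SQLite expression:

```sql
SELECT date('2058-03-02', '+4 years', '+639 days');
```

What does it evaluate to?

2063-12-01

Adding +4 years to 2058-03-02 gives 2062-03-02.
Applying '+639 days' to 2062-03-02: counting 639 days forward gives 2063-12-01.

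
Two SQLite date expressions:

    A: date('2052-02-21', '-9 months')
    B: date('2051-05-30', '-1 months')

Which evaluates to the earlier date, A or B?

A = 2051-05-21.
B = 2051-04-30.
B is earlier.

B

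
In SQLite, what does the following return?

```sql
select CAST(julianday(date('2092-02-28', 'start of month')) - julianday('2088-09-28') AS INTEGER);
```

1221

`start of month` rewinds 2092-02-28 to 2092-02-01.
2 days remain in September 2088 after the 28th (30 − 28).
Full months from October 2088 through January 2092 contribute their day counts.
Then 1 day into February 2092.
Total: 2 + 31 + 30 + 31 + 31 + 28 + 31 + 30 + 31 + 30 + 31 + 31 + 30 + 31 + 30 + 31 + 31 + 28 + 31 + 30 + 31 + 30 + 31 + 31 + 30 + 31 + 30 + 31 + 31 + 28 + 31 + 30 + 31 + 30 + 31 + 31 + 30 + 31 + 30 + 31 + 31 + 1 = 1221.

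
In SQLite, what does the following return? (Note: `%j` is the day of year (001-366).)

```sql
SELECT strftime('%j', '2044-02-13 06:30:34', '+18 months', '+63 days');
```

First apply '+18 months', '+63 days': 2044-02-13 06:30:34 → 2045-10-15 06:30:34.
Day-of-year for 2045-10-15: days since 2045-01-01 inclusive = 288, zero-padded to 288.

288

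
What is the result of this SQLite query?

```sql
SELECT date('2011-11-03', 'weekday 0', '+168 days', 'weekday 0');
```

2012-04-22

`weekday 0` advances to the next Sunday; 2011-11-03 is a Thursday, so it moves forward to 2011-11-06.
Applying '+168 days' to 2011-11-06: counting 168 days forward gives 2012-04-22.
`weekday 0` advances to the next Sunday; 2012-04-22 is already a Sunday, so it stays at 2012-04-22.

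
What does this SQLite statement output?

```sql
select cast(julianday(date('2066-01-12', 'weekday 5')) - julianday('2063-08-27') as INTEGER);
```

872

`weekday 5` advances to the next Friday; 2066-01-12 is a Tuesday, so it moves forward to 2066-01-15.
4 days remain in August 2063 after the 27th (31 − 27).
Full months from September 2063 through December 2065 contribute their day counts.
Then 15 days into January 2066.
Total: 4 + 30 + 31 + 30 + 31 + 31 + 29 + 31 + 30 + 31 + 30 + 31 + 31 + 30 + 31 + 30 + 31 + 31 + 28 + 31 + 30 + 31 + 30 + 31 + 31 + 30 + 31 + 30 + 31 + 15 = 872.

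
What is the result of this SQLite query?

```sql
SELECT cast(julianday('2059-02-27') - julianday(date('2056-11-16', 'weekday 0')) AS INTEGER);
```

`weekday 0` advances to the next Sunday; 2056-11-16 is a Thursday, so it moves forward to 2056-11-19.
11 days remain in November 2056 after the 19th (30 − 19).
Full months from December 2056 through January 2059 contribute their day counts.
Then 27 days into February 2059.
Total: 11 + 31 + 31 + 28 + 31 + 30 + 31 + 30 + 31 + 31 + 30 + 31 + 30 + 31 + 31 + 28 + 31 + 30 + 31 + 30 + 31 + 31 + 30 + 31 + 30 + 31 + 31 + 27 = 830.

830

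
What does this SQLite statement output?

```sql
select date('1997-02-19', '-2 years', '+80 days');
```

Adding -2 years to 1997-02-19 gives 1995-02-19.
Applying '+80 days' to 1995-02-19: counting 80 days forward gives 1995-05-10.

1995-05-10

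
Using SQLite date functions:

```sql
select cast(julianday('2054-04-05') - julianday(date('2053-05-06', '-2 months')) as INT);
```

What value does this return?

Adding -2 months to 2053-05-06 gives 2053-03-06.
25 days remain in March 2053 after the 6th (31 − 6).
Full months from April 2053 through March 2054 contribute their day counts.
Then 5 days into April 2054.
Total: 25 + 30 + 31 + 30 + 31 + 31 + 30 + 31 + 30 + 31 + 31 + 28 + 31 + 5 = 395.

395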